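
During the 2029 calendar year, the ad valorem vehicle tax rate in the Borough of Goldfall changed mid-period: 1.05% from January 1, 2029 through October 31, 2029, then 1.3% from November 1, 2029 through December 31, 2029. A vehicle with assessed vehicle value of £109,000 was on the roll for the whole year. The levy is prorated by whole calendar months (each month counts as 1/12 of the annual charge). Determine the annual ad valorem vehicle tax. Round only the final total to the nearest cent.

January 1 – October 31, 2029: 10 months at 1.05% → £109,000 × 1.05% × 10/12 = £953.7500
November 1 – December 31, 2029: 2 months at 1.3% → £109,000 × 1.3% × 2/12 = £236.1667
Total = £1,189.9167

£1,189.92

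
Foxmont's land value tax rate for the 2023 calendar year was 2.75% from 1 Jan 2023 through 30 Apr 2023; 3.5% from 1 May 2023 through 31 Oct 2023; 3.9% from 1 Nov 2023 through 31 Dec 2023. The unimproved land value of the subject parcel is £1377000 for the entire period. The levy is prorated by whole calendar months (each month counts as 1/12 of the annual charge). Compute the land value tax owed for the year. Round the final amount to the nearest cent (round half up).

£45670.50

1 Jan – 30 Apr 2023: 4 months at 2.75% → £1377000 × 2.75% × 4/12 = £12622.5000
1 May – 31 Oct 2023: 6 months at 3.5% → £1377000 × 3.5% × 6/12 = £24097.5000
1 Nov – 31 Dec 2023: 2 months at 3.9% → £1377000 × 3.9% × 2/12 = £8950.5000
Total = £45670.5000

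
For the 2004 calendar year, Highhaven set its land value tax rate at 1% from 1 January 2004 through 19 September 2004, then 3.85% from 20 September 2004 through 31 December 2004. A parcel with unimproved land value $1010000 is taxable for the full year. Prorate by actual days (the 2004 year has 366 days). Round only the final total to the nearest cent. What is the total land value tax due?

1 January – 19 September 2004: 263 days at 1% → $1010000 × 1% × 263/366 = $7257.6503
20 September – 31 December 2004: 103 days at 3.85% → $1010000 × 3.85% × 103/366 = $10943.0464
Total = $18200.6967

$18200.70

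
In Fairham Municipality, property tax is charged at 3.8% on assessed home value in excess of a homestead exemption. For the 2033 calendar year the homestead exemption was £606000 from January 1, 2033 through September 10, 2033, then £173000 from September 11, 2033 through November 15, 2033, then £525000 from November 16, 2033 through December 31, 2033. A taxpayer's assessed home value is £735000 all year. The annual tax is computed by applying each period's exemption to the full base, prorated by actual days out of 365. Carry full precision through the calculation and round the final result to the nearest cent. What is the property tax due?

£8265.16

January 1 – September 10, 2033: 253 days, exemption £606000 → (£735000 − £606000) × 3.8% × 253/365 = £3397.8247
September 11 – November 15, 2033: 66 days, exemption £173000 → (£735000 − £173000) × 3.8% × 66/365 = £3861.6329
November 16 – December 31, 2033: 46 days, exemption £525000 → (£735000 − £525000) × 3.8% × 46/365 = £1005.6986
Total = £8265.1562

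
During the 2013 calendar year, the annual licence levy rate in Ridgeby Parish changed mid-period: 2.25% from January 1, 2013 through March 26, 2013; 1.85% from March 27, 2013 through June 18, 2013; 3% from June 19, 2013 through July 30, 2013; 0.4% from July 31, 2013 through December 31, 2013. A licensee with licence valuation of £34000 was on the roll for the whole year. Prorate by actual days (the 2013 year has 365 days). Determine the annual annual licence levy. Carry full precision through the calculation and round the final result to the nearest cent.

January 1 – March 26, 2013: 85 days at 2.25% → £34000 × 2.25% × 85/365 = £178.1507
March 27 – June 18, 2013: 84 days at 1.85% → £34000 × 1.85% × 84/365 = £144.7562
June 19 – July 30, 2013: 42 days at 3% → £34000 × 3% × 42/365 = £117.3699
July 31 – December 31, 2013: 154 days at 0.4% → £34000 × 0.4% × 154/365 = £57.3808
Total = £497.6575

£497.66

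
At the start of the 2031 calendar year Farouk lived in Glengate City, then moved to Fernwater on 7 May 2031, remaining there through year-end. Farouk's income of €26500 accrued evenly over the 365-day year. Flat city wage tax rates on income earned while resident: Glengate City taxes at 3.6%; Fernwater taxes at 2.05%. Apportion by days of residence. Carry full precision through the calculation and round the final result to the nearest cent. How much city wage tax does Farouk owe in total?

Glengate City, 1 January – 6 May 2031: 126 days → €26500 × 3.6% × 126/365 = €329.3260
Fernwater, 7 May – 31 December 2031: 239 days → €26500 × 2.05% × 239/365 = €355.7171
Total = €685.0432

€685.04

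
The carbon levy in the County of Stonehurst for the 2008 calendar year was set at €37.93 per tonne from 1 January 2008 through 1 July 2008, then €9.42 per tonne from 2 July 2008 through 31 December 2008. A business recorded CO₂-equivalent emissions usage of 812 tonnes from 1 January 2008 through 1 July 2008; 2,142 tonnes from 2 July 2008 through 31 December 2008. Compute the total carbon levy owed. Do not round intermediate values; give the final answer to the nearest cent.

1 January – 1 July 2008: 812 tonnes at €37.93/tonne → €30,799.16
2 July – 31 December 2008: 2,142 tonnes at €9.42/tonne → €20,177.64

€50,976.80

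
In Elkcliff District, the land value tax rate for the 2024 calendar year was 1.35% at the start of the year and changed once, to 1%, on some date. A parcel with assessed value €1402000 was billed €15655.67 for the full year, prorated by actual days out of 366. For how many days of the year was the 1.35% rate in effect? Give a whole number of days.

Let d = days at the first rate; then 366 − d days at the second rate.
€1402000 × [1.35%·d + 1%·(366−d)] / 366 = €15655.67
Solving gives d = 122, so the new rate took effect on 2 May 2024.

122 days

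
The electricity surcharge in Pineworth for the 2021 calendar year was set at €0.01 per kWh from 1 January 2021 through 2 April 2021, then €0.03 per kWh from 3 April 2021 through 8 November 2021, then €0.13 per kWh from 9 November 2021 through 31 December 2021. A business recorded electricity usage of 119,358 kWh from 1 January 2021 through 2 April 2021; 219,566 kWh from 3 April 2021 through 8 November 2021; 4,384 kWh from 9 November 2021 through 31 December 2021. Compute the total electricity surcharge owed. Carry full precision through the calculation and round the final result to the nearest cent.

1 January – 2 April 2021: 119,358 kWh at €0.01/kWh → €1,193.58
3 April – 8 November 2021: 219,566 kWh at €0.03/kWh → €6,586.98
9 November – 31 December 2021: 4,384 kWh at €0.13/kWh → €569.92

€8,350.48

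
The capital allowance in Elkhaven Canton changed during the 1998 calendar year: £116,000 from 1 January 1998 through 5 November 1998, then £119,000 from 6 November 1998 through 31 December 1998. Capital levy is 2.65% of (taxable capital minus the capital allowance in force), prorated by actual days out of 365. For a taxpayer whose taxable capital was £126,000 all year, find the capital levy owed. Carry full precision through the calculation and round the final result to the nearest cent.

1 January – 5 November 1998: 309 days, exemption £116,000 → (£126,000 − £116,000) × 2.65% × 309/365 = £224.3425
6 November – 31 December 1998: 56 days, exemption £119,000 → (£126,000 − £119,000) × 2.65% × 56/365 = £28.4603
Total = £252.8027

£252.80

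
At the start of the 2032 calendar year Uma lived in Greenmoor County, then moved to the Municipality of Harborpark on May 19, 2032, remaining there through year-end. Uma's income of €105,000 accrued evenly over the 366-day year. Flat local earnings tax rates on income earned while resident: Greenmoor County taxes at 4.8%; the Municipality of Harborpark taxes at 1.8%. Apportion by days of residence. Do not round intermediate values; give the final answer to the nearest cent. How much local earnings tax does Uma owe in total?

Greenmoor County, January 1 – May 18, 2032: 139 days → €105,000 × 4.8% × 139/366 = €1,914.0984
The Municipality of Harborpark, May 19 – December 31, 2032: 227 days → €105,000 × 1.8% × 227/366 = €1,172.2131
Total = €3,086.3115

€3,086.31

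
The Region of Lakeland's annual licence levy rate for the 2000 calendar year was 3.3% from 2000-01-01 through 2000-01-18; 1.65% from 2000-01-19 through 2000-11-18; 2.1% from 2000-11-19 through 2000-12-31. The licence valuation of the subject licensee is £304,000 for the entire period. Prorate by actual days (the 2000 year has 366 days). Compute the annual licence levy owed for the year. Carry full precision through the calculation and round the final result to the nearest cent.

£5,423.41

2000-01-01 to 2000-01-18: 18 days at 3.3% → £304,000 × 3.3% × 18/366 = £493.3770
2000-01-19 to 2000-11-18: 305 days at 1.65% → £304,000 × 1.65% × 305/366 = £4,180.0000
2000-11-19 to 2000-12-31: 43 days at 2.1% → £304,000 × 2.1% × 43/366 = £750.0328
Total = £5,423.4098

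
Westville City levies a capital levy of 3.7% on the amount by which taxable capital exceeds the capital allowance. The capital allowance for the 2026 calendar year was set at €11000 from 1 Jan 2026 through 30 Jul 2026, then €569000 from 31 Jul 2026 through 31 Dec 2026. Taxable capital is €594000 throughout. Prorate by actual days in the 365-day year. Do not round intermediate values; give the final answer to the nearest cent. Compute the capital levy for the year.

1 Jan – 30 Jul 2026: 211 days, exemption €11000 → (€594000 − €11000) × 3.7% × 211/365 = €12469.8110
31 Jul – 31 Dec 2026: 154 days, exemption €569000 → (€594000 − €569000) × 3.7% × 154/365 = €390.2740
Total = €12860.0849

€12860.08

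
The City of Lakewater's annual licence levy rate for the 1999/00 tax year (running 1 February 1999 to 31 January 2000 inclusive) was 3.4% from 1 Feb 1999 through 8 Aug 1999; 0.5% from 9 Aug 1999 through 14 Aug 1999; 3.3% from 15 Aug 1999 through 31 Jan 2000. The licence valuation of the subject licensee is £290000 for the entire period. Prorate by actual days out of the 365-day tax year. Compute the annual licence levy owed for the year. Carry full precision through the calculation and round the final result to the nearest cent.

£9586.68

1 Feb – 8 Aug 1999: 189 days at 3.4% → £290000 × 3.4% × 189/365 = £5105.5890
9 Aug – 14 Aug 1999: 6 days at 0.5% → £290000 × 0.5% × 6/365 = £23.8356
15 Aug 1999 – 31 Jan 2000: 170 days at 3.3% → £290000 × 3.3% × 170/365 = £4457.2603
Total = £9586.6849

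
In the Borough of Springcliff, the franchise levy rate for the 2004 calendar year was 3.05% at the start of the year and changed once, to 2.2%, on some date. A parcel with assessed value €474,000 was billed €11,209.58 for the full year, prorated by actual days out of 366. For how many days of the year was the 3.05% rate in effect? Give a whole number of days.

71 days

Let d = days at the first rate; then 366 − d days at the second rate.
€474,000 × [3.05%·d + 2.2%·(366−d)] / 366 = €11,209.58
Solving gives d = 71, so the new rate took effect on 12 March 2004.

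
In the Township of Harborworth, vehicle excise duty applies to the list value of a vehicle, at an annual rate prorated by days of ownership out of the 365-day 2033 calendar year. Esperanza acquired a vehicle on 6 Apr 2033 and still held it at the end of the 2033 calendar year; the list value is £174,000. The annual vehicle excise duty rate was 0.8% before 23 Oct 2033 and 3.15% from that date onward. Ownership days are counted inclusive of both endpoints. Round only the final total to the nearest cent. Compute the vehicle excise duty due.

£1,813.89

6 Apr – 22 Oct 2033: 200 days at 0.8% → £174,000 × 0.8% × 200/365 = £762.7397
23 Oct – 31 Dec 2033: 70 days at 3.15% → £174,000 × 3.15% × 70/365 = £1,051.1507
Total = £1,813.8904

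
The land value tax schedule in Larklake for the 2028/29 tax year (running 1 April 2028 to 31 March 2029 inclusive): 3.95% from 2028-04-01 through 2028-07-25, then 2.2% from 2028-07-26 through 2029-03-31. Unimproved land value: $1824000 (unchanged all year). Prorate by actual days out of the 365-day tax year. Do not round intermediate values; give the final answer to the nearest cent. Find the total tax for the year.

$50272.44

2028-04-01 to 2028-07-25: 116 days at 3.95% → $1824000 × 3.95% × 116/365 = $22897.4466
2028-07-26 to 2029-03-31: 249 days at 2.2% → $1824000 × 2.2% × 249/365 = $27374.9918
Total = $50272.4384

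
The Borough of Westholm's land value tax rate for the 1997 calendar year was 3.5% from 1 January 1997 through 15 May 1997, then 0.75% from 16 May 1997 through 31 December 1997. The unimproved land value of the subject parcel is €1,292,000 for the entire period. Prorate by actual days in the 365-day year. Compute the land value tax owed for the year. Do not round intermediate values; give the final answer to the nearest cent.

€22,831.23

1 January – 15 May 1997: 135 days at 3.5% → €1,292,000 × 3.5% × 135/365 = €16,725.2055
16 May – 31 December 1997: 230 days at 0.75% → €1,292,000 × 0.75% × 230/365 = €6,106.0274
Total = €22,831.2329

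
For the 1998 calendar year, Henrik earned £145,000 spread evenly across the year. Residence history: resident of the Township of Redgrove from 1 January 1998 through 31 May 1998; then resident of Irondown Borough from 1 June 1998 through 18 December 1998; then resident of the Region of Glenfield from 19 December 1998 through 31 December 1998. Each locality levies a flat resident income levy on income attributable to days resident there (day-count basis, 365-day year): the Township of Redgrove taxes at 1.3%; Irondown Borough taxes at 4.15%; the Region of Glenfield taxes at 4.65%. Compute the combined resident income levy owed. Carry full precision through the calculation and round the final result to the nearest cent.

The Township of Redgrove, 1 January – 31 May 1998: 151 days → £145,000 × 1.3% × 151/365 = £779.8219
Irondown Borough, 1 June – 18 December 1998: 201 days → £145,000 × 4.15% × 201/365 = £3,313.7466
The Region of Glenfield, 19 December – 31 December 1998: 13 days → £145,000 × 4.65% × 13/365 = £240.1438
Total = £4,333.7123

£4,333.71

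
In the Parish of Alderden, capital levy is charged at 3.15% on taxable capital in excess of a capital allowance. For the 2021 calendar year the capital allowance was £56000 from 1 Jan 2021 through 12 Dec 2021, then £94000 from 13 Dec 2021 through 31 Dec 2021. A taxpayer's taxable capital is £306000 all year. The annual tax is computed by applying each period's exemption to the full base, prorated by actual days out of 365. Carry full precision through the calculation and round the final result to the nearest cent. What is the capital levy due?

£7812.69

1 Jan – 12 Dec 2021: 346 days, exemption £56000 → (£306000 − £56000) × 3.15% × 346/365 = £7465.0685
13 Dec – 31 Dec 2021: 19 days, exemption £94000 → (£306000 − £94000) × 3.15% × 19/365 = £347.6219
Total = £7812.6904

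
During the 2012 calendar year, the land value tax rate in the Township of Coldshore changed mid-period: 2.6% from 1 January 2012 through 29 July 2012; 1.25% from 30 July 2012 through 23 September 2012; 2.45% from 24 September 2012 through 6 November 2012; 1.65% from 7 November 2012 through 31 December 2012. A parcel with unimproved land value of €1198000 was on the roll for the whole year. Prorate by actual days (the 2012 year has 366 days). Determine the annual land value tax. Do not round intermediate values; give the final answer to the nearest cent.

1 January – 29 July 2012: 211 days at 2.6% → €1198000 × 2.6% × 211/366 = €17956.9071
30 July – 23 September 2012: 56 days at 1.25% → €1198000 × 1.25% × 56/366 = €2291.2568
24 September – 6 November 2012: 44 days at 2.45% → €1198000 × 2.45% × 44/366 = €3528.5355
7 November – 31 December 2012: 55 days at 1.65% → €1198000 × 1.65% × 55/366 = €2970.4508
Total = €26747.1503

€26747.15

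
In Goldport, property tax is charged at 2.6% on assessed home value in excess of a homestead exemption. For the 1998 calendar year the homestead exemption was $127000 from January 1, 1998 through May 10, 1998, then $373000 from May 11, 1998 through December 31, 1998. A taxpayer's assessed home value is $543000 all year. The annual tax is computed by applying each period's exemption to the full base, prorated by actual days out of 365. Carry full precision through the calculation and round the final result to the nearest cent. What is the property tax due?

January 1 – May 10, 1998: 130 days, exemption $127000 → ($543000 − $127000) × 2.6% × 130/365 = $3852.2740
May 11 – December 31, 1998: 235 days, exemption $373000 → ($543000 − $373000) × 2.6% × 235/365 = $2845.7534
Total = $6698.0274

$6698.03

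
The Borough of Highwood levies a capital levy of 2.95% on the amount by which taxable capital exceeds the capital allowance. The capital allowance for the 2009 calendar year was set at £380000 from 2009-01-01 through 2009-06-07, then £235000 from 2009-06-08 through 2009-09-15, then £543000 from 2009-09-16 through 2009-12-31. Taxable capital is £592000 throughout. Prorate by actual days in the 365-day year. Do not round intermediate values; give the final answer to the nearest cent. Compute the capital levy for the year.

£6016.30

2009-01-01 to 2009-06-07: 158 days, exemption £380000 → (£592000 − £380000) × 2.95% × 158/365 = £2707.2110
2009-06-08 to 2009-09-15: 100 days, exemption £235000 → (£592000 − £235000) × 2.95% × 100/365 = £2885.3425
2009-09-16 to 2009-12-31: 107 days, exemption £543000 → (£592000 − £543000) × 2.95% × 107/365 = £423.7493
Total = £6016.3027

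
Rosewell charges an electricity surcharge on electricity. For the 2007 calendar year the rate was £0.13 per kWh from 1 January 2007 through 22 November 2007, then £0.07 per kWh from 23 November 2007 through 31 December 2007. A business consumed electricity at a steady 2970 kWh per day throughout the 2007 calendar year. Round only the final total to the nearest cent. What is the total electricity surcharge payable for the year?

1 January – 22 November 2007: 326 days × 2970 kWh/day = 968,220 kWh at £0.13/kWh → £125,868.60
23 November – 31 December 2007: 39 days × 2970 kWh/day = 115,830 kWh at £0.07/kWh → £8,108.10

£133,976.70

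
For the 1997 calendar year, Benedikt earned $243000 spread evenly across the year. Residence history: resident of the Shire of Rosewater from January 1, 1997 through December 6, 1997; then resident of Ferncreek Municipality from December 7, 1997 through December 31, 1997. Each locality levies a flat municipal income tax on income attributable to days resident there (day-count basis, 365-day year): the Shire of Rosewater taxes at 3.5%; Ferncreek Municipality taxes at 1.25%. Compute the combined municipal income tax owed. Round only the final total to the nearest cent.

$8130.51

The Shire of Rosewater, January 1 – December 6, 1997: 340 days → $243000 × 3.5% × 340/365 = $7922.4658
Ferncreek Municipality, December 7 – December 31, 1997: 25 days → $243000 × 1.25% × 25/365 = $208.0479
Total = $8130.5137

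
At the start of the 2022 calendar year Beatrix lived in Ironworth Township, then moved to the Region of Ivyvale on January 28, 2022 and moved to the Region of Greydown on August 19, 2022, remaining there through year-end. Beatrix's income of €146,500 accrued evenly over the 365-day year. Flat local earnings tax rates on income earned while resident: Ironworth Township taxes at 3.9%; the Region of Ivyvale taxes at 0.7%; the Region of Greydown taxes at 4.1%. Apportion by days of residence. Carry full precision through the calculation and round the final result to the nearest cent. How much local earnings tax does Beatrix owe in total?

€3,214.57

Ironworth Township, January 1 – January 27, 2022: 27 days → €146,500 × 3.9% × 27/365 = €422.6425
The Region of Ivyvale, January 28 – August 18, 2022: 203 days → €146,500 × 0.7% × 203/365 = €570.3466
The Region of Greydown, August 19 – December 31, 2022: 135 days → €146,500 × 4.1% × 135/365 = €2,221.5822
Total = €3,214.5712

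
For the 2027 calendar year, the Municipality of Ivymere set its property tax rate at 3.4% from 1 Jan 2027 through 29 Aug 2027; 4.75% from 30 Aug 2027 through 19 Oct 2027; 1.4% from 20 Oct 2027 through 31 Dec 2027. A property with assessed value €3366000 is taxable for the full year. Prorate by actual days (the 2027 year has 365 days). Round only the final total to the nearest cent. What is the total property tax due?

€107329.29

1 Jan – 29 Aug 2027: 241 days at 3.4% → €3366000 × 3.4% × 241/365 = €75564.3945
30 Aug – 19 Oct 2027: 51 days at 4.75% → €3366000 × 4.75% × 51/365 = €22340.0959
20 Oct – 31 Dec 2027: 73 days at 1.4% → €3366000 × 1.4% × 73/365 = €9424.8000
Total = €107329.2904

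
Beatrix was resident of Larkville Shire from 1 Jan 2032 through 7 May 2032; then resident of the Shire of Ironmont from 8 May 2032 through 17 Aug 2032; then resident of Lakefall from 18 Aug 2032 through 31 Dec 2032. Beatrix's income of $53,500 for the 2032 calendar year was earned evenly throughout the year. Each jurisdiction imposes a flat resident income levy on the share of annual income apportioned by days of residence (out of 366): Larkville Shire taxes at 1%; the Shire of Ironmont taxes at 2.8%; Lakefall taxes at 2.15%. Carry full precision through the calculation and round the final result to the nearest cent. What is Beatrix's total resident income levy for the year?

$1,031.99

Larkville Shire, 1 Jan – 7 May 2032: 128 days → $53,500 × 1% × 128/366 = $187.1038
The Shire of Ironmont, 8 May – 17 Aug 2032: 102 days → $53,500 × 2.8% × 102/366 = $417.4754
Lakefall, 18 Aug – 31 Dec 2032: 136 days → $53,500 × 2.15% × 136/366 = $427.4153
Total = $1,031.9945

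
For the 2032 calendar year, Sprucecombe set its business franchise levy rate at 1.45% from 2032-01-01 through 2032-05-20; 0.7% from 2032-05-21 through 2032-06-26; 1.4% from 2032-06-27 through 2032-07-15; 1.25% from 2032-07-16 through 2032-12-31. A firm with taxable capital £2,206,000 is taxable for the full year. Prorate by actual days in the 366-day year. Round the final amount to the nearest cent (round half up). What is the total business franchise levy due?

2032-01-01 to 2032-05-20: 141 days at 1.45% → £2,206,000 × 1.45% × 141/366 = £12,322.8607
2032-05-21 to 2032-06-26: 37 days at 0.7% → £2,206,000 × 0.7% × 37/366 = £1,561.0765
2032-06-27 to 2032-07-15: 19 days at 1.4% → £2,206,000 × 1.4% × 19/366 = £1,603.2678
2032-07-16 to 2032-12-31: 169 days at 1.25% → £2,206,000 × 1.25% × 169/366 = £12,732.7186
Total = £28,219.9235

£28,219.92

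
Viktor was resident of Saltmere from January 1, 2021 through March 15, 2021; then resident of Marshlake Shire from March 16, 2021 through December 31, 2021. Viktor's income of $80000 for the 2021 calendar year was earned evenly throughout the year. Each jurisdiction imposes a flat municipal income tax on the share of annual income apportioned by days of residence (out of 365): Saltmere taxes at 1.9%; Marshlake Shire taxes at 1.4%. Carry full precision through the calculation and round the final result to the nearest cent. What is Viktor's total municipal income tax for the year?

$1201.10

Saltmere, January 1 – March 15, 2021: 74 days → $80000 × 1.9% × 74/365 = $308.1644
Marshlake Shire, March 16 – December 31, 2021: 291 days → $80000 × 1.4% × 291/365 = $892.9315
Total = $1201.0959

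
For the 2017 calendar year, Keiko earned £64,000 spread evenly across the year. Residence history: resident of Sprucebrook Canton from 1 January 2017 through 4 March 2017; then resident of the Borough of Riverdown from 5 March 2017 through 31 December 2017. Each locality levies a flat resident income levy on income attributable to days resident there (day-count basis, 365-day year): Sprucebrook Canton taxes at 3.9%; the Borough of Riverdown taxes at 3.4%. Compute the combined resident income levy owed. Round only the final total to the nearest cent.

Sprucebrook Canton, 1 January – 4 March 2017: 63 days → £64,000 × 3.9% × 63/365 = £430.8164
The Borough of Riverdown, 5 March – 31 December 2017: 302 days → £64,000 × 3.4% × 302/365 = £1,800.4164
Total = £2,231.2329

£2,231.23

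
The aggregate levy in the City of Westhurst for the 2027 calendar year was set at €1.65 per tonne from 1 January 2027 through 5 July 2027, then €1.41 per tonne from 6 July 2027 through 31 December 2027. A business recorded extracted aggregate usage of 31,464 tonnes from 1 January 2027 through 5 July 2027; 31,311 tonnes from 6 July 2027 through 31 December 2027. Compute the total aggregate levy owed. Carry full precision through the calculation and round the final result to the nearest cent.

1 January – 5 July 2027: 31,464 tonnes at €1.65/tonne → €51,915.60
6 July – 31 December 2027: 31,311 tonnes at €1.41/tonne → €44,148.51

€96,064.11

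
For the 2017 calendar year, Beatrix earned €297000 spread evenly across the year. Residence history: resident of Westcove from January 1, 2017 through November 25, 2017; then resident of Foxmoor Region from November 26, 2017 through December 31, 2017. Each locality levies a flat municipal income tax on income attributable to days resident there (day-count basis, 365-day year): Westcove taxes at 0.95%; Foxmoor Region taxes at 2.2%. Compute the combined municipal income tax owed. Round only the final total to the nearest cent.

€3187.66

Westcove, January 1 – November 25, 2017: 329 days → €297000 × 0.95% × 329/365 = €2543.2151
Foxmoor Region, November 26 – December 31, 2017: 36 days → €297000 × 2.2% × 36/365 = €644.4493
Total = €3187.6644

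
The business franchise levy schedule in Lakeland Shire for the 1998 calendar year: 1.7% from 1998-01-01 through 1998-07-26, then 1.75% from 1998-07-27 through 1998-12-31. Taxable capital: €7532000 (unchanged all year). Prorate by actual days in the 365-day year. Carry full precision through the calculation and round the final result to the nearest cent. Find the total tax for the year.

1998-01-01 to 1998-07-26: 207 days at 1.7% → €7532000 × 1.7% × 207/365 = €72616.7342
1998-07-27 to 1998-12-31: 158 days at 1.75% → €7532000 × 1.75% × 158/365 = €57057.4795
Total = €129674.2137

€129674.21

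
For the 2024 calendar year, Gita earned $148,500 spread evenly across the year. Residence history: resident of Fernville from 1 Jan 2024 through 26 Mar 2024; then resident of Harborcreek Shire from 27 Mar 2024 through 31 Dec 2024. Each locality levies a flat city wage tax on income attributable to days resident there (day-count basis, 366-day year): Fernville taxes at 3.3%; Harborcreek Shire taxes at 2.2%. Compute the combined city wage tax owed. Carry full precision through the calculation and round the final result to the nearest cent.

$3,650.83

Fernville, 1 Jan – 26 Mar 2024: 86 days → $148,500 × 3.3% × 86/366 = $1,151.4836
Harborcreek Shire, 27 Mar – 31 Dec 2024: 280 days → $148,500 × 2.2% × 280/366 = $2,499.3443
Total = $3,650.8279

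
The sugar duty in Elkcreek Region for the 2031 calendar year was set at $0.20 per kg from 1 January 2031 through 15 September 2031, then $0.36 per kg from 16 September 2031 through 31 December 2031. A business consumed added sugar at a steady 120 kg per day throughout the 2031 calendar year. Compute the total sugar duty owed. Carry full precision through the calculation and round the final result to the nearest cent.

1 January – 15 September 2031: 258 days × 120 kg/day = 30,960 kg at $0.20/kg → $6,192.00
16 September – 31 December 2031: 107 days × 120 kg/day = 12,840 kg at $0.36/kg → $4,622.40

$10,814.40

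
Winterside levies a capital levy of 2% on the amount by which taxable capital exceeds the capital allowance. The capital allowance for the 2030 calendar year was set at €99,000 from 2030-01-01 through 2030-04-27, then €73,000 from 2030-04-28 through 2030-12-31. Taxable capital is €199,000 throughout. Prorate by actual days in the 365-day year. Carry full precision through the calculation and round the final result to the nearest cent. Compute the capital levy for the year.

2030-01-01 to 2030-04-27: 117 days, exemption €99,000 → (€199,000 − €99,000) × 2% × 117/365 = €641.0959
2030-04-28 to 2030-12-31: 248 days, exemption €73,000 → (€199,000 − €73,000) × 2% × 248/365 = €1,712.2192
Total = €2,353.3151

€2,353.32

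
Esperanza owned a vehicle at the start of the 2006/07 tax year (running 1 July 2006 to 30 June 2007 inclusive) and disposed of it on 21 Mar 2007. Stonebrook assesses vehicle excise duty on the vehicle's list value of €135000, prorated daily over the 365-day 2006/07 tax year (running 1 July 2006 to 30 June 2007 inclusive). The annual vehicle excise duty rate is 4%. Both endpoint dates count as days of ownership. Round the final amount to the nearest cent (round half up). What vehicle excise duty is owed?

€3905.75

Days held (1 Jul 2006 – 21 Mar 2007): 264 out of 365
Tax = €135000 × 4% × 264/365 = €3905.7534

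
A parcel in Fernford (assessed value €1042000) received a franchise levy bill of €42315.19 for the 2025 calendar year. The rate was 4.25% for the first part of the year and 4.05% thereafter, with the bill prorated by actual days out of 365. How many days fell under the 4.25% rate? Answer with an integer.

20 days

Let d = days at the first rate; then 365 − d days at the second rate.
€1042000 × [4.25%·d + 4.05%·(365−d)] / 365 = €42315.19
Solving gives d = 20, so the new rate took effect on 21 January 2025.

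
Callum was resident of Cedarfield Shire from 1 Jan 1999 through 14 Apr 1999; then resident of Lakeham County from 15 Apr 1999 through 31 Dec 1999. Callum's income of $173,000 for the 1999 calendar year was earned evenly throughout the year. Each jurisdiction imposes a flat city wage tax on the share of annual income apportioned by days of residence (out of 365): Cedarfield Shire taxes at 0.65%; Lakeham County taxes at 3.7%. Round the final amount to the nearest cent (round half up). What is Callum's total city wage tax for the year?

Cedarfield Shire, 1 Jan – 14 Apr 1999: 104 days → $173,000 × 0.65% × 104/365 = $320.4055
Lakeham County, 15 Apr – 31 Dec 1999: 261 days → $173,000 × 3.7% × 261/365 = $4,577.1534
Total = $4,897.5589

$4,897.56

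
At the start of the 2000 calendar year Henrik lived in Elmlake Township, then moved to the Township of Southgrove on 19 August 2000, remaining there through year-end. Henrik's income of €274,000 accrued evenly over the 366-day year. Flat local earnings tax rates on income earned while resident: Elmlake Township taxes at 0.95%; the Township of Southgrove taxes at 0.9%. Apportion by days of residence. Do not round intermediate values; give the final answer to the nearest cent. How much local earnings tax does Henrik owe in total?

€2,552.47

Elmlake Township, 1 January – 18 August 2000: 231 days → €274,000 × 0.95% × 231/366 = €1,642.8770
The Township of Southgrove, 19 August – 31 December 2000: 135 days → €274,000 × 0.9% × 135/366 = €909.5902
Total = €2,552.4672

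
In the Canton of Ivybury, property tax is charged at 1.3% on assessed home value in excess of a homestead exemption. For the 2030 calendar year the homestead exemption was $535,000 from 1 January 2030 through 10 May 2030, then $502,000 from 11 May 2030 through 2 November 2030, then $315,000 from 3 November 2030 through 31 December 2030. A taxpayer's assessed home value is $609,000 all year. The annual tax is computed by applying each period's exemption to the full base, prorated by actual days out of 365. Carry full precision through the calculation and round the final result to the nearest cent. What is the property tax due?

1 January – 10 May 2030: 130 days, exemption $535,000 → ($609,000 − $535,000) × 1.3% × 130/365 = $342.6301
11 May – 2 November 2030: 176 days, exemption $502,000 → ($609,000 − $502,000) × 1.3% × 176/365 = $670.7288
3 November – 31 December 2030: 59 days, exemption $315,000 → ($609,000 − $315,000) × 1.3% × 59/365 = $617.8027
Total = $1,631.1616

$1,631.16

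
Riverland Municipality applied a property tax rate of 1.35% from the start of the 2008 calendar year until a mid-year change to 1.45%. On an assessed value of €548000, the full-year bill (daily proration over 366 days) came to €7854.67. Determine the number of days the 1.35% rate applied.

Let d = days at the first rate; then 366 − d days at the second rate.
€548000 × [1.35%·d + 1.45%·(366−d)] / 366 = €7854.67
Solving gives d = 61, so the new rate took effect on March 2, 2008.

61 days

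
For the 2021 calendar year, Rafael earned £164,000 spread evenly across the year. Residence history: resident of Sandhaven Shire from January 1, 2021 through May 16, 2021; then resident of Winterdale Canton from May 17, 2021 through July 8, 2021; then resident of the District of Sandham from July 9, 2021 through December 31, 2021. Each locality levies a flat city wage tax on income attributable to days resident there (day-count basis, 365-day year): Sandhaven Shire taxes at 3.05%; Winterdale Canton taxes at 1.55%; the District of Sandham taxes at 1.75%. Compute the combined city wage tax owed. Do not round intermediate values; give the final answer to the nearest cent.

Sandhaven Shire, January 1 – May 16, 2021: 136 days → £164,000 × 3.05% × 136/365 = £1,863.7589
Winterdale Canton, May 17 – July 8, 2021: 53 days → £164,000 × 1.55% × 53/365 = £369.1123
The District of Sandham, July 9 – December 31, 2021: 176 days → £164,000 × 1.75% × 176/365 = £1,383.8904
Total = £3,616.7616

£3,616.76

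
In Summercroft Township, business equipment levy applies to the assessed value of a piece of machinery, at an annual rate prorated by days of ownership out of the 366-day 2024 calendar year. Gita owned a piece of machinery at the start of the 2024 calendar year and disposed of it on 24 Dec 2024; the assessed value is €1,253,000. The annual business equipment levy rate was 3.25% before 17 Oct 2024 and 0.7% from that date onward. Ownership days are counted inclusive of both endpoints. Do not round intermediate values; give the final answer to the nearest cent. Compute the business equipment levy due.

1 Jan – 16 Oct 2024: 290 days at 3.25% → €1,253,000 × 3.25% × 290/366 = €32,266.4617
17 Oct – 24 Dec 2024: 69 days at 0.7% → €1,253,000 × 0.7% × 69/366 = €1,653.5492
Total = €33,920.0109

€33,920.01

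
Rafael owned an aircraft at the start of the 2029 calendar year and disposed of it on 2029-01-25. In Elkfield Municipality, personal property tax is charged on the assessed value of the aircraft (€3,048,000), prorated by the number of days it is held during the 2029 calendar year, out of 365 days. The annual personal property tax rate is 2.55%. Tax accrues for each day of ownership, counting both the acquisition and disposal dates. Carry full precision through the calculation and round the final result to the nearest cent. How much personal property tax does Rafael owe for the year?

Days held (2029-01-01 to 2029-01-25): 25 out of 365
Tax = €3,048,000 × 2.55% × 25/365 = €5,323.5616

€5,323.56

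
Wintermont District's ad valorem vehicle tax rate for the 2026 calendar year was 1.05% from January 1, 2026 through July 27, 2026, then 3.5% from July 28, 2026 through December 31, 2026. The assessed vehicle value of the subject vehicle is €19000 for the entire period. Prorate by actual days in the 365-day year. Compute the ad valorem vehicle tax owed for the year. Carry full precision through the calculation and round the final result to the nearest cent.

€399.73

January 1 – July 27, 2026: 208 days at 1.05% → €19000 × 1.05% × 208/365 = €113.6877
July 28 – December 31, 2026: 157 days at 3.5% → €19000 × 3.5% × 157/365 = €286.0411
Total = €399.7288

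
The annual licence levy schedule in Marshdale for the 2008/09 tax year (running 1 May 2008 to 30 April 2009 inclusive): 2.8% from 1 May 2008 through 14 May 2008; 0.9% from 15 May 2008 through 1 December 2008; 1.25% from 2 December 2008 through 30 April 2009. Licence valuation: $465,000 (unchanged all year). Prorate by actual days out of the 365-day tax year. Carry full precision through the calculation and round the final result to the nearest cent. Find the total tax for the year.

$5,192.71

1 May – 14 May 2008: 14 days at 2.8% → $465,000 × 2.8% × 14/365 = $499.3973
15 May – 1 December 2008: 201 days at 0.9% → $465,000 × 0.9% × 201/365 = $2,304.6164
2 December 2008 – 30 April 2009: 150 days at 1.25% → $465,000 × 1.25% × 150/365 = $2,388.6986
Total = $5,192.7123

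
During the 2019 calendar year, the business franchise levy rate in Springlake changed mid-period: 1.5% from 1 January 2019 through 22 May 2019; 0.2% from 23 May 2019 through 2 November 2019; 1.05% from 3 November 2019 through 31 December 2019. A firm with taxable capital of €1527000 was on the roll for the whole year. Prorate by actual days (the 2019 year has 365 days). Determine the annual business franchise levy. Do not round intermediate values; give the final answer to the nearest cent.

1 January – 22 May 2019: 142 days at 1.5% → €1527000 × 1.5% × 142/365 = €8910.9863
23 May – 2 November 2019: 164 days at 0.2% → €1527000 × 0.2% × 164/365 = €1372.2082
3 November – 31 December 2019: 59 days at 1.05% → €1527000 × 1.05% × 59/365 = €2591.7164
Total = €12874.9110

€12874.91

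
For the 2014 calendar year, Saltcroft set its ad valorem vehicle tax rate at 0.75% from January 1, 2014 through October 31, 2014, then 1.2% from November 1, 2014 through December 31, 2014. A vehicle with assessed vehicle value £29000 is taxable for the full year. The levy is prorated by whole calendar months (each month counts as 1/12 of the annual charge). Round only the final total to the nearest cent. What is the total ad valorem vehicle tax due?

£239.25

January 1 – October 31, 2014: 10 months at 0.75% → £29000 × 0.75% × 10/12 = £181.2500
November 1 – December 31, 2014: 2 months at 1.2% → £29000 × 1.2% × 2/12 = £58.0000
Total = £239.2500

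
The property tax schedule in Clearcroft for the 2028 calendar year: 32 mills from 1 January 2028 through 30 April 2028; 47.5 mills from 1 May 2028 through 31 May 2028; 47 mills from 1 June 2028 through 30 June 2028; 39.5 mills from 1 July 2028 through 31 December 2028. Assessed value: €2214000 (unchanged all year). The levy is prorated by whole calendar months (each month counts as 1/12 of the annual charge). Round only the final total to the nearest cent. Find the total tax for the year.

1 January – 30 April 2028: 4 months at 32 mills → €2214000 × 3.2% × 4/12 = €23616.0000
1 May – 31 May 2028: 1 month at 47.5 mills → €2214000 × 4.75% × 1/12 = €8763.7500
1 June – 30 June 2028: 1 month at 47 mills → €2214000 × 4.7% × 1/12 = €8671.5000
1 July – 31 December 2028: 6 months at 39.5 mills → €2214000 × 3.95% × 6/12 = €43726.5000
Total = €84777.7500

€84777.75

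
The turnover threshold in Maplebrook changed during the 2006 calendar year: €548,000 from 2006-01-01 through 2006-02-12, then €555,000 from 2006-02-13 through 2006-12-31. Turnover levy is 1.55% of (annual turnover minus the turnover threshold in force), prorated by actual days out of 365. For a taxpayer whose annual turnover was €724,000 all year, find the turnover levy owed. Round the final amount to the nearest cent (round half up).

€2,632.28

2006-01-01 to 2006-02-12: 43 days, exemption €548,000 → (€724,000 − €548,000) × 1.55% × 43/365 = €321.3808
2006-02-13 to 2006-12-31: 322 days, exemption €555,000 → (€724,000 − €555,000) × 1.55% × 322/365 = €2,310.9014
Total = €2,632.2822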